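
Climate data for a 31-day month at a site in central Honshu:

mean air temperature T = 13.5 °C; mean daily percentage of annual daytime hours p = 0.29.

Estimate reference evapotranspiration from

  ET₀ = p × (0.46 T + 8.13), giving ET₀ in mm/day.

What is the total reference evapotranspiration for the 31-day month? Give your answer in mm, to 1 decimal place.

ET₀ = 0.29 × (0.46 × 13.5 + 8.13) = 0.29 × 14.340 = 4.1586 mm/d
Monthly total = 4.1586 × 31 = 128.917 mm

128.9 mm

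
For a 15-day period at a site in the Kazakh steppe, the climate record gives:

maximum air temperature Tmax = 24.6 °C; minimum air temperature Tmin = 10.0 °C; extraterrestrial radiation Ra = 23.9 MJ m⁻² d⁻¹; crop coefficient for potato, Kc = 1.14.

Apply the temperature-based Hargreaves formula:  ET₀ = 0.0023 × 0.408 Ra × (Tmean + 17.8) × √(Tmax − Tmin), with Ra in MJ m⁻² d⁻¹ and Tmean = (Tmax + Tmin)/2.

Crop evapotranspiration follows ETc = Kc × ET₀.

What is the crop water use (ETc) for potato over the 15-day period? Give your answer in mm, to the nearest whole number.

Tmean = (24.6 + 10.0)/2 = 17.30 °C
0.408 Ra = 0.408 × 23.9 = 9.7512 mm/d equivalent
ET₀ = 0.0023 × 9.7512 × (17.30 + 17.8) × √14.6 = 0.0023 × 9.7512 × 35.10 × 3.8210 = 3.0079 mm/d
ETc = Kc × ET₀ = 1.14 × 3.0079 = 3.4290 mm/d
Over 15 days: 3.4290 × 15 = 51.435 mm

51 mm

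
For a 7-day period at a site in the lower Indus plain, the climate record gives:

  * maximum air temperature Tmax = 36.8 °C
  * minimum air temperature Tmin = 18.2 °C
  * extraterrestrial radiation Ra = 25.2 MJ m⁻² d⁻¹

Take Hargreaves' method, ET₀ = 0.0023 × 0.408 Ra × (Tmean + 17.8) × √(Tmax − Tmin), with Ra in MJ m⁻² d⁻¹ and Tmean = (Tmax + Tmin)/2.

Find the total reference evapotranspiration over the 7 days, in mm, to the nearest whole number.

32 mm

Tmean = (36.8 + 18.2)/2 = 27.50 °C
0.408 Ra = 0.408 × 25.2 = 10.2816 mm/d equivalent
ET₀ = 0.0023 × 10.2816 × (27.50 + 17.8) × √18.6 = 0.0023 × 10.2816 × 45.30 × 4.3128 = 4.6200 mm/d
Over 7 days: 4.6200 × 7 = 32.340 mm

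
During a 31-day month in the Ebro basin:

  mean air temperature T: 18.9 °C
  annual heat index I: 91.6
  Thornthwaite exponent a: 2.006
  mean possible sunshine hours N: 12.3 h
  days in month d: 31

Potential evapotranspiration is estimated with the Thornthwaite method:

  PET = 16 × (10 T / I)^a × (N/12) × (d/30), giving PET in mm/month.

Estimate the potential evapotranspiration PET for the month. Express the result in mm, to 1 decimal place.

10T/I = 10 × 18.9 / 91.6 = 2.0633
(10T/I)^a = 2.0633^2.006 = 4.2757
Uncorrected PET = 16 × 4.2757 = 68.411 mm
Correction = (N/12)(d/30) = (12.3/12)(31/30) = 1.0592
PET = 68.411 × 1.0592 = 72.461 mm/month

72.5 mm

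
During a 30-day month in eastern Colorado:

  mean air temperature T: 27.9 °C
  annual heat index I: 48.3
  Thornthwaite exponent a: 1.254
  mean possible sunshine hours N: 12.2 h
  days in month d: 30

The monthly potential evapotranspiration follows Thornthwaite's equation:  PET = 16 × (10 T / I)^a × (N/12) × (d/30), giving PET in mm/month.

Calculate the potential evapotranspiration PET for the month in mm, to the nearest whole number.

10T/I = 10 × 27.9 / 48.3 = 5.7764
(10T/I)^a = 5.7764^1.254 = 9.0182
Uncorrected PET = 16 × 9.0182 = 144.291 mm
Correction = (N/12)(d/30) = (12.2/12)(30/30) = 1.0167
PET = 144.291 × 1.0167 = 146.701 mm/month

147 mm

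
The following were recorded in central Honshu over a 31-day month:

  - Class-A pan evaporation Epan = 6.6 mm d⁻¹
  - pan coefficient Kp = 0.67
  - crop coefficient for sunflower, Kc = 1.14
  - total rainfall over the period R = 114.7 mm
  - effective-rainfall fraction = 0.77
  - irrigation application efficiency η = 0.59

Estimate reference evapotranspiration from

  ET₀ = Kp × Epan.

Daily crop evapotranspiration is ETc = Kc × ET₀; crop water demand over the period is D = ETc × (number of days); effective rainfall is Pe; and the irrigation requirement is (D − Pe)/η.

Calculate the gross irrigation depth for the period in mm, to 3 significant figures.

ET₀ = 0.67 × 6.6 = 4.4220 mm/d
ETc = Kc × ET₀ = 1.14 × 4.4220 = 5.0411 mm/d
Crop demand D = ETc × 31 d = 5.0411 × 31 = 156.274 mm
Pe = 0.77 × 114.7 = 88.319 mm
D − Pe = 156.274 − 88.319 = 67.955 mm
Gross irrigation = 67.955 / 0.59 = 115.178 mm

115 mm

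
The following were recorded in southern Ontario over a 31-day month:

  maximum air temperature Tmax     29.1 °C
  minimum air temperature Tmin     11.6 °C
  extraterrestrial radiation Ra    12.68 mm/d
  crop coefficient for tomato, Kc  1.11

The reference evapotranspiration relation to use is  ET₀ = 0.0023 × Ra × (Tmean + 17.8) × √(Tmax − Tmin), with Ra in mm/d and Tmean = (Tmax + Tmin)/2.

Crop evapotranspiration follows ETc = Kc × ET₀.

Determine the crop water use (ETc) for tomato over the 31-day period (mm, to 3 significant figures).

Tmean = (29.1 + 11.6)/2 = 20.35 °C
ET₀ = 0.0023 × 12.68 × (20.35 + 17.8) × √17.5 = 0.0023 × 12.68 × 38.15 × 4.1833 = 4.6544 mm/d
ETc = Kc × ET₀ = 1.11 × 4.6544 = 5.1664 mm/d
Over 31 days: 5.1664 × 31 = 160.158 mm

160 mm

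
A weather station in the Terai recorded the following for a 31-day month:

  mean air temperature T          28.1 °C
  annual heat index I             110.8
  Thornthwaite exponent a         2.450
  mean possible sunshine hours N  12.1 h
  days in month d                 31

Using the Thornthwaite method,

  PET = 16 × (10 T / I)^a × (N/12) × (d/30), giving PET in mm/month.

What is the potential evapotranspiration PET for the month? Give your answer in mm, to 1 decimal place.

10T/I = 10 × 28.1 / 110.8 = 2.5361
(10T/I)^a = 2.5361^2.450 = 9.7770
Uncorrected PET = 16 × 9.7770 = 156.432 mm
Correction = (N/12)(d/30) = (12.1/12)(31/30) = 1.0419
PET = 156.432 × 1.0419 = 162.987 mm/month

163.0 mm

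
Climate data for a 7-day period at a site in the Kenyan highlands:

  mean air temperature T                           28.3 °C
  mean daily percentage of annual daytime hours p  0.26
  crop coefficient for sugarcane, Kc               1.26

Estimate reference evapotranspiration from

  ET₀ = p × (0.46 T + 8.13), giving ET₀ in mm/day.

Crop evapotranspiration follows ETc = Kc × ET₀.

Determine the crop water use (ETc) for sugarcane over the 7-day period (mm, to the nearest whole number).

ET₀ = 0.26 × (0.46 × 28.3 + 8.13) = 0.26 × 21.148 = 5.4985 mm/d
ETc = Kc × ET₀ = 1.26 × 5.4985 = 6.9281 mm/d
Over 7 days: 6.9281 × 7 = 48.497 mm

48 mm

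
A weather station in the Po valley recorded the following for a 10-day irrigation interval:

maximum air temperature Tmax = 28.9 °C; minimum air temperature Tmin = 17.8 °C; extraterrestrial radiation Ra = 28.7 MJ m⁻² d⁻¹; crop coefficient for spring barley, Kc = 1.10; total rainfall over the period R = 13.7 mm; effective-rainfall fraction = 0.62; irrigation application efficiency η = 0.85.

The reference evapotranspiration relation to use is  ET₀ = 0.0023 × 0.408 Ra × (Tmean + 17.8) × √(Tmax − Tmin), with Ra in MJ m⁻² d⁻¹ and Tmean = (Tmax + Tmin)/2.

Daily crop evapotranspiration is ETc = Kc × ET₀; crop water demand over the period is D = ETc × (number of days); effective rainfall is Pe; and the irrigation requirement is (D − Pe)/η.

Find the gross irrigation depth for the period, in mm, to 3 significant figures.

Tmean = (28.9 + 17.8)/2 = 23.35 °C
0.408 Ra = 0.408 × 28.7 = 11.7096 mm/d equivalent
ET₀ = 0.0023 × 11.7096 × (23.35 + 17.8) × √11.1 = 0.0023 × 11.7096 × 41.15 × 3.3317 = 3.6924 mm/d
ETc = Kc × ET₀ = 1.10 × 3.6924 = 4.0616 mm/d
Crop demand D = ETc × 10 d = 4.0616 × 10 = 40.616 mm
Pe = 0.62 × 13.7 = 8.494 mm
D − Pe = 40.616 − 8.494 = 32.122 mm
Gross irrigation = 32.122 / 0.85 = 37.791 mm

37.8 mm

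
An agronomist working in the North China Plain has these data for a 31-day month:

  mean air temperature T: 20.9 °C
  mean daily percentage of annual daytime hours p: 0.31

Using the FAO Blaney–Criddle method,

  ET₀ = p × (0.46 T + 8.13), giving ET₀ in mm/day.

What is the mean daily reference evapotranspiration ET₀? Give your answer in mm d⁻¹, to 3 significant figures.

5.50 mm d⁻¹

ET₀ = 0.31 × (0.46 × 20.9 + 8.13) = 0.31 × 17.744 = 5.5006 mm/d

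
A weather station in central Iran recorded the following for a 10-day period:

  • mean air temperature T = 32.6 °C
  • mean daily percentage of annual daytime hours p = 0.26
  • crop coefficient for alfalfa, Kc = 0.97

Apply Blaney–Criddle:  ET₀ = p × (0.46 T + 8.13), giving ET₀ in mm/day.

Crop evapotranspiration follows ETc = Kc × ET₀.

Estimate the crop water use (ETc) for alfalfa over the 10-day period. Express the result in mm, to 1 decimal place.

58.3 mm

ET₀ = 0.26 × (0.46 × 32.6 + 8.13) = 0.26 × 23.126 = 6.0128 mm/d
ETc = Kc × ET₀ = 0.97 × 6.0128 = 5.8324 mm/d
Over 10 days: 5.8324 × 10 = 58.324 mm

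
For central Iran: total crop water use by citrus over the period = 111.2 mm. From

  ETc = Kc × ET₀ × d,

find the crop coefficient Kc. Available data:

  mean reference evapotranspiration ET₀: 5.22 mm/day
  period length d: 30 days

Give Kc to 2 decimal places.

0.71

ETc = Kc × ET₀ × d  ⇒  Kc = ETc / (ET₀ × d)
Kc = 111.2 / (5.22 × 30) = 111.2 / 156.60 = 0.7101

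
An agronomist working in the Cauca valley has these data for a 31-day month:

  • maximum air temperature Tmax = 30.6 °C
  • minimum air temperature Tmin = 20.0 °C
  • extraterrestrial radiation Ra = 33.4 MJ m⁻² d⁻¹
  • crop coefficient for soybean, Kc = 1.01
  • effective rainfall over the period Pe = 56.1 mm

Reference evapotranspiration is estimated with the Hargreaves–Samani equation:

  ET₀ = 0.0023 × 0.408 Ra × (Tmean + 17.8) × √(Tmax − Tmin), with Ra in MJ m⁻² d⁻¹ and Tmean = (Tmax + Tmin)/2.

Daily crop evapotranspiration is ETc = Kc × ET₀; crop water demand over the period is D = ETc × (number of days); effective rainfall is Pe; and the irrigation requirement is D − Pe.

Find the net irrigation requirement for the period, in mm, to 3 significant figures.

81.6 mm

Tmean = (30.6 + 20.0)/2 = 25.30 °C
0.408 Ra = 0.408 × 33.4 = 13.6272 mm/d equivalent
ET₀ = 0.0023 × 13.6272 × (25.30 + 17.8) × √10.6 = 0.0023 × 13.6272 × 43.10 × 3.2558 = 4.3981 mm/d
ETc = Kc × ET₀ = 1.01 × 4.3981 = 4.4421 mm/d
Crop demand D = ETc × 31 d = 4.4421 × 31 = 137.705 mm
D − Pe = 137.705 − 56.1 = 81.605 mm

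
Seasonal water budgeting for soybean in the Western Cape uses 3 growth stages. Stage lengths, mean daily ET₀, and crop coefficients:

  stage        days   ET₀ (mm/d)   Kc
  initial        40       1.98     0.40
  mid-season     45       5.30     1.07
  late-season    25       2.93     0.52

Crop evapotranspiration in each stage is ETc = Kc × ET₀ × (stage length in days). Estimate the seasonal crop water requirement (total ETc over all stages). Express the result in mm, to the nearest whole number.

325 mm

initial: 0.40 × 1.98 × 40 = 31.68 mm
mid-season: 1.07 × 5.30 × 45 = 255.20 mm
late-season: 0.52 × 2.93 × 25 = 38.09 mm
Seasonal total = 324.97 mm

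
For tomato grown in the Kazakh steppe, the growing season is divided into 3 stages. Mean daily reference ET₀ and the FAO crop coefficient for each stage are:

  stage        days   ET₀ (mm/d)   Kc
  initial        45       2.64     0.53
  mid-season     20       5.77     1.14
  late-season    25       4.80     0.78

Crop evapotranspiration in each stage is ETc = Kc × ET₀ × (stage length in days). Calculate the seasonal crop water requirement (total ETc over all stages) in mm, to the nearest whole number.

288 mm

initial: 0.53 × 2.64 × 45 = 62.96 mm
mid-season: 1.14 × 5.77 × 20 = 131.56 mm
late-season: 0.78 × 4.80 × 25 = 93.60 mm
Seasonal total = 288.12 mm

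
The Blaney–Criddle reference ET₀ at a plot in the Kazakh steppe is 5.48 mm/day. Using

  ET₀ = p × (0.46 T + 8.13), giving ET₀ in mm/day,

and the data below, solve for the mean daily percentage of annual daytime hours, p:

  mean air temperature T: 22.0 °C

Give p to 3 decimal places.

0.300

p = ET₀ / (0.46 T + 8.13) = 5.48 / (0.46 × 22.0 + 8.13) = 5.48 / 18.250 = 0.3003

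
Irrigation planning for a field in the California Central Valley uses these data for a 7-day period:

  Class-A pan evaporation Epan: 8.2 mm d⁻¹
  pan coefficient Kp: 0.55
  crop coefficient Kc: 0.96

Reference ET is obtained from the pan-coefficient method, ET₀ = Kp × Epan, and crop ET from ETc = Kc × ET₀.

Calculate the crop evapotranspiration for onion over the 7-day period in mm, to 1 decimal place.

ET₀ = 0.55 × 8.2 = 4.5100 mm/d
ETc = Kc × ET₀ = 0.96 × 4.5100 = 4.3296 mm/d
Over 7 days: 4.3296 × 7 = 30.307 mm

30.3 mm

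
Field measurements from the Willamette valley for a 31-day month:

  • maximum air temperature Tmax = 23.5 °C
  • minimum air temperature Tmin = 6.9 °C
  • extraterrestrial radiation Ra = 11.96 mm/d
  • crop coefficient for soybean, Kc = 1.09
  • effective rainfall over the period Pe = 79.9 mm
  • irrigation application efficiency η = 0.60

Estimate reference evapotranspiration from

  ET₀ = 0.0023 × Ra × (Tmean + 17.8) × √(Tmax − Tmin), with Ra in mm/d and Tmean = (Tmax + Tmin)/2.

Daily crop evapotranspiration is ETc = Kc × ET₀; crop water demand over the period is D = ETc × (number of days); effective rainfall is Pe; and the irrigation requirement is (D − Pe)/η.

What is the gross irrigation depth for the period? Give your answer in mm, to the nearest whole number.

Tmean = (23.5 + 6.9)/2 = 15.20 °C
ET₀ = 0.0023 × 11.96 × (15.20 + 17.8) × √16.6 = 0.0023 × 11.96 × 33.00 × 4.0743 = 3.6985 mm/d
ETc = Kc × ET₀ = 1.09 × 3.6985 = 4.0314 mm/d
Crop demand D = ETc × 31 d = 4.0314 × 31 = 124.973 mm
D − Pe = 124.973 − 79.9 = 45.073 mm
Gross irrigation = 45.073 / 0.60 = 75.122 mm

75 mm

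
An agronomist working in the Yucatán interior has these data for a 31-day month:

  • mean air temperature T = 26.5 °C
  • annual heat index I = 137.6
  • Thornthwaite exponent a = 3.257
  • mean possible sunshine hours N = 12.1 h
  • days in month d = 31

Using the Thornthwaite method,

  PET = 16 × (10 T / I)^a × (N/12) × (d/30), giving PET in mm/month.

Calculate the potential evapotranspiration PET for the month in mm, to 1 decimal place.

140.9 mm

10T/I = 10 × 26.5 / 137.6 = 1.9259
(10T/I)^a = 1.9259^3.257 = 8.4538
Uncorrected PET = 16 × 8.4538 = 135.261 mm
Correction = (N/12)(d/30) = (12.1/12)(31/30) = 1.0419
PET = 135.261 × 1.0419 = 140.928 mm/month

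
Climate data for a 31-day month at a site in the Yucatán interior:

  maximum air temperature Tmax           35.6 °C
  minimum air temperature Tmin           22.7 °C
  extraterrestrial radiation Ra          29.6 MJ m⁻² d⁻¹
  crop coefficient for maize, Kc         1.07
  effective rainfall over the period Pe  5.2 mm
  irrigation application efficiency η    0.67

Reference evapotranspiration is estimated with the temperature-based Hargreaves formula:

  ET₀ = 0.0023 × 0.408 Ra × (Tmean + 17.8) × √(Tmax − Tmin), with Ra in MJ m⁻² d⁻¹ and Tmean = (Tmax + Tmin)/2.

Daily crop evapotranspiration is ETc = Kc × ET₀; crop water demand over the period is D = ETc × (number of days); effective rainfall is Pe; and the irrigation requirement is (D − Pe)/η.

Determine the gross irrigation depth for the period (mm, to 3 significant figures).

224 mm

Tmean = (35.6 + 22.7)/2 = 29.15 °C
0.408 Ra = 0.408 × 29.6 = 12.0768 mm/d equivalent
ET₀ = 0.0023 × 12.0768 × (29.15 + 17.8) × √12.9 = 0.0023 × 12.0768 × 46.95 × 3.5917 = 4.6840 mm/d
ETc = Kc × ET₀ = 1.07 × 4.6840 = 5.0119 mm/d
Crop demand D = ETc × 31 d = 5.0119 × 31 = 155.369 mm
D − Pe = 155.369 − 5.2 = 150.169 mm
Gross irrigation = 150.169 / 0.67 = 224.133 mm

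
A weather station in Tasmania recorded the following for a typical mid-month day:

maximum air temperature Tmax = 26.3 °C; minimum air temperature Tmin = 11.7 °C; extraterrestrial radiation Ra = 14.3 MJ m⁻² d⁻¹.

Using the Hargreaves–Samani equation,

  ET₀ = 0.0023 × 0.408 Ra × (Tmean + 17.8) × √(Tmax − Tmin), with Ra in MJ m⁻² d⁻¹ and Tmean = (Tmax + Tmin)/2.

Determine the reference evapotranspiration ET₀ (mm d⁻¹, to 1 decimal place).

Tmean = (26.3 + 11.7)/2 = 19.00 °C
0.408 Ra = 0.408 × 14.3 = 5.8344 mm/d equivalent
ET₀ = 0.0023 × 5.8344 × (19.00 + 17.8) × √14.6 = 0.0023 × 5.8344 × 36.80 × 3.8210 = 1.8869 mm/d

1.9 mm d⁻¹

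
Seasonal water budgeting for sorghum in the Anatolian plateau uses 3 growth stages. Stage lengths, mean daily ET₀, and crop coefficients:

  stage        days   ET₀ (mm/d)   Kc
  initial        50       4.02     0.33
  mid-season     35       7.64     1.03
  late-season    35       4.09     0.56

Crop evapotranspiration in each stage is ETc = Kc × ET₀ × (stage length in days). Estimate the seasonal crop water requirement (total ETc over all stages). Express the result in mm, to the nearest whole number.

initial: 0.33 × 4.02 × 50 = 66.33 mm
mid-season: 1.03 × 7.64 × 35 = 275.42 mm
late-season: 0.56 × 4.09 × 35 = 80.16 mm
Seasonal total = 421.91 mm

422 mm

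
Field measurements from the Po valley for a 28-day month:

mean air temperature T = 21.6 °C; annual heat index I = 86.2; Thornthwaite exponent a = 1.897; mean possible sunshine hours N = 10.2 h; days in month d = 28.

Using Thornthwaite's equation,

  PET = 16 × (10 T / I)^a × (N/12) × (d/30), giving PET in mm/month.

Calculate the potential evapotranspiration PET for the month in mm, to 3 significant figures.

10T/I = 10 × 21.6 / 86.2 = 2.5058
(10T/I)^a = 2.5058^1.897 = 5.7122
Uncorrected PET = 16 × 5.7122 = 91.395 mm
Correction = (N/12)(d/30) = (10.2/12)(28/30) = 0.7933
PET = 91.395 × 0.7933 = 72.504 mm/month

72.5 mm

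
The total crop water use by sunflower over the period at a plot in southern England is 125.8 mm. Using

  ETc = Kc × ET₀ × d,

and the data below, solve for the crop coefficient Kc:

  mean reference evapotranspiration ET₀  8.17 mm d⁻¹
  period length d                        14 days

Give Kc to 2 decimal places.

ETc = Kc × ET₀ × d  ⇒  Kc = ETc / (ET₀ × d)
Kc = 125.8 / (8.17 × 14) = 125.8 / 114.38 = 1.0998

1.10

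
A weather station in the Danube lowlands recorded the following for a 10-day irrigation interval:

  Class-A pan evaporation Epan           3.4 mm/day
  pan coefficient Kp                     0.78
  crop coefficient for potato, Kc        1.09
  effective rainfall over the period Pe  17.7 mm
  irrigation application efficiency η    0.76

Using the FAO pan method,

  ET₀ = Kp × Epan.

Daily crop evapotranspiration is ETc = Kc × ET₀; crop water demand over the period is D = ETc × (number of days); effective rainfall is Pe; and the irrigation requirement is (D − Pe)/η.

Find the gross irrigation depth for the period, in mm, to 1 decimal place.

14.7 mm

ET₀ = 0.78 × 3.4 = 2.6520 mm/d
ETc = Kc × ET₀ = 1.09 × 2.6520 = 2.8907 mm/d
Crop demand D = ETc × 10 d = 2.8907 × 10 = 28.907 mm
D − Pe = 28.907 − 17.7 = 11.207 mm
Gross irrigation = 11.207 / 0.76 = 14.746 mm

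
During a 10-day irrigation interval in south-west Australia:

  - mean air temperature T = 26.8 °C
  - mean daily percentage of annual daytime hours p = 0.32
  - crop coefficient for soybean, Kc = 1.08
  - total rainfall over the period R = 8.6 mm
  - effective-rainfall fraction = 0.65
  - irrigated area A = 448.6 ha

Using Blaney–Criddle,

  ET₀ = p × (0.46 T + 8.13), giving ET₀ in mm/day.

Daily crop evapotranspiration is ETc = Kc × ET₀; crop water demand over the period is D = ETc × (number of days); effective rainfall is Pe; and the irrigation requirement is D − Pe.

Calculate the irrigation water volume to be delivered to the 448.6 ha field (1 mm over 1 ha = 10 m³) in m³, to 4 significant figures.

292100 m³

ET₀ = 0.32 × (0.46 × 26.8 + 8.13) = 0.32 × 20.458 = 6.5466 mm/d
ETc = Kc × ET₀ = 1.08 × 6.5466 = 7.0703 mm/d
Crop demand D = ETc × 10 d = 7.0703 × 10 = 70.703 mm
Pe = 0.65 × 8.6 = 5.590 mm
D − Pe = 70.703 − 5.590 = 65.113 mm
Volume = 65.113 mm × 448.6 ha × 10 = 292096.9 m³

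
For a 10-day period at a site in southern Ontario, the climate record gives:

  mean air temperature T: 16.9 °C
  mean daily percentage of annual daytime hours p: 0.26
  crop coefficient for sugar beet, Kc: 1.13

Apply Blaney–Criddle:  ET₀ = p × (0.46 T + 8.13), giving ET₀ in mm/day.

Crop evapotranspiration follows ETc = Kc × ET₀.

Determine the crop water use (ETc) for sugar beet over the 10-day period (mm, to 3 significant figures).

46.7 mm

ET₀ = 0.26 × (0.46 × 16.9 + 8.13) = 0.26 × 15.904 = 4.1350 mm/d
ETc = Kc × ET₀ = 1.13 × 4.1350 = 4.6726 mm/d
Over 10 days: 4.6726 × 10 = 46.726 mm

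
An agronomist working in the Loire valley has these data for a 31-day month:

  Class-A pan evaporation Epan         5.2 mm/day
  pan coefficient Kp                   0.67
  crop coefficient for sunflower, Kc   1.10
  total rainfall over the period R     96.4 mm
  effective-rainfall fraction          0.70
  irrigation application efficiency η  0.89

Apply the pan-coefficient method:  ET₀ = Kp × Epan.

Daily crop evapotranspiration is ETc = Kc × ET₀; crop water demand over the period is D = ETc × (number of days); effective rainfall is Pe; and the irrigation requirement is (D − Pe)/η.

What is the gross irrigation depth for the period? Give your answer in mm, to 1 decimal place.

57.7 mm

ET₀ = 0.67 × 5.2 = 3.4840 mm/d
ETc = Kc × ET₀ = 1.10 × 3.4840 = 3.8324 mm/d
Crop demand D = ETc × 31 d = 3.8324 × 31 = 118.804 mm
Pe = 0.70 × 96.4 = 67.480 mm
D − Pe = 118.804 − 67.480 = 51.324 mm
Gross irrigation = 51.324 / 0.89 = 57.667 mm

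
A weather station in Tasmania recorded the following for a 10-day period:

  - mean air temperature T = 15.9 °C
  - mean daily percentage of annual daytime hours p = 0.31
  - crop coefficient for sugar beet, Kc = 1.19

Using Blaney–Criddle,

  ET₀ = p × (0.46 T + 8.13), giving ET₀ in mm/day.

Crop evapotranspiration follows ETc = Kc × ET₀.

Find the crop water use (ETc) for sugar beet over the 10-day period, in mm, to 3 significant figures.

57.0 mm

ET₀ = 0.31 × (0.46 × 15.9 + 8.13) = 0.31 × 15.444 = 4.7876 mm/d
ETc = Kc × ET₀ = 1.19 × 4.7876 = 5.6972 mm/d
Over 10 days: 5.6972 × 10 = 56.972 mm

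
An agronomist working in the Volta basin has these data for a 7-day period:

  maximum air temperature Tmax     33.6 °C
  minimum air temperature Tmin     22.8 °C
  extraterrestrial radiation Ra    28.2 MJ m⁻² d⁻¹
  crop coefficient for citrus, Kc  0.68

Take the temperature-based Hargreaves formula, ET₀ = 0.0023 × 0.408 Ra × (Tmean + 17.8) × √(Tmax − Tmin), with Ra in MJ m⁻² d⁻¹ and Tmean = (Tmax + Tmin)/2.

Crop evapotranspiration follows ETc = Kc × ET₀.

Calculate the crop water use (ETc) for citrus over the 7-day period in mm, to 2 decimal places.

Tmean = (33.6 + 22.8)/2 = 28.20 °C
0.408 Ra = 0.408 × 28.2 = 11.5056 mm/d equivalent
ET₀ = 0.0023 × 11.5056 × (28.20 + 17.8) × √10.8 = 0.0023 × 11.5056 × 46.00 × 3.2863 = 4.0004 mm/d
ETc = Kc × ET₀ = 0.68 × 4.0004 = 2.7203 mm/d
Over 7 days: 2.7203 × 7 = 19.042 mm

19.04 mm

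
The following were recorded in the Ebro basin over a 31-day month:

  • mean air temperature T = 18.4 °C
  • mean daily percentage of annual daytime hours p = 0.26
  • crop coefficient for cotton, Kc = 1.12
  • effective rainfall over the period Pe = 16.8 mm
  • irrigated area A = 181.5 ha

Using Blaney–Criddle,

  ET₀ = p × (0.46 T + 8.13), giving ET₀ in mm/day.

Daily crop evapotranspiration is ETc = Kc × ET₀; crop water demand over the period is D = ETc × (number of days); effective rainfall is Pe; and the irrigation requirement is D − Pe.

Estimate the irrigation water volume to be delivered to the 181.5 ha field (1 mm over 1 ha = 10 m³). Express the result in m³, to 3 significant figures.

ET₀ = 0.26 × (0.46 × 18.4 + 8.13) = 0.26 × 16.594 = 4.3144 mm/d
ETc = Kc × ET₀ = 1.12 × 4.3144 = 4.8321 mm/d
Crop demand D = ETc × 31 d = 4.8321 × 31 = 149.795 mm
D − Pe = 149.795 − 16.8 = 132.995 mm
Volume = 132.995 mm × 181.5 ha × 10 = 241385.9 m³

241000 m³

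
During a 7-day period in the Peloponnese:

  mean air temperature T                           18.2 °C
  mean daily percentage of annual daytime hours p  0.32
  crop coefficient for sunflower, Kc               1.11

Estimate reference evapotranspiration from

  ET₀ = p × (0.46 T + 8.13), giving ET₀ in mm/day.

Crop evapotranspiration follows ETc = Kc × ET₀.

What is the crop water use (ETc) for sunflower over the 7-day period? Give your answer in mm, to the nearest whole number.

ET₀ = 0.32 × (0.46 × 18.2 + 8.13) = 0.32 × 16.502 = 5.2806 mm/d
ETc = Kc × ET₀ = 1.11 × 5.2806 = 5.8615 mm/d
Over 7 days: 5.8615 × 7 = 41.031 mm

41 mm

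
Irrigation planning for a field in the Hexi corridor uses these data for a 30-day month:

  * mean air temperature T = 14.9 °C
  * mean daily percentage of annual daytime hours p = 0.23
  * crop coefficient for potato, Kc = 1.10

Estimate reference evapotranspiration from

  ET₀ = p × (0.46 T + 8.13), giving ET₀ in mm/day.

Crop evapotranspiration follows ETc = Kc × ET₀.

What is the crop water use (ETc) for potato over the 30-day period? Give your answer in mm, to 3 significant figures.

114 mm

ET₀ = 0.23 × (0.46 × 14.9 + 8.13) = 0.23 × 14.984 = 3.4463 mm/d
ETc = Kc × ET₀ = 1.10 × 3.4463 = 3.7909 mm/d
Over 30 days: 3.7909 × 30 = 113.727 mm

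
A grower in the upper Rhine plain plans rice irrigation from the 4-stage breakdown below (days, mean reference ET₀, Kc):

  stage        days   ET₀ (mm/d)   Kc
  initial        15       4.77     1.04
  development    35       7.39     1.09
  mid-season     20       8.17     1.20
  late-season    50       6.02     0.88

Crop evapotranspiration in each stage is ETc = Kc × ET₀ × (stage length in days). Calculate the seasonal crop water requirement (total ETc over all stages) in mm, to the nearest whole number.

817 mm

initial: 1.04 × 4.77 × 15 = 74.41 mm
development: 1.09 × 7.39 × 35 = 281.93 mm
mid-season: 1.20 × 8.17 × 20 = 196.08 mm
late-season: 0.88 × 6.02 × 50 = 264.88 mm
Seasonal total = 817.30 mm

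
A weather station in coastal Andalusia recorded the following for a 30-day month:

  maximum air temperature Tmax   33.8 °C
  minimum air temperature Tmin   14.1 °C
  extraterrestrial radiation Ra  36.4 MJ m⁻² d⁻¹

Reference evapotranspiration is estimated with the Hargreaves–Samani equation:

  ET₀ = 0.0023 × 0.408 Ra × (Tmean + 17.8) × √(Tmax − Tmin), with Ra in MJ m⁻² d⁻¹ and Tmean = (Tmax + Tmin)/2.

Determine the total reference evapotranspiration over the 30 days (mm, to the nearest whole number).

190 mm

Tmean = (33.8 + 14.1)/2 = 23.95 °C
0.408 Ra = 0.408 × 36.4 = 14.8512 mm/d equivalent
ET₀ = 0.0023 × 14.8512 × (23.95 + 17.8) × √19.7 = 0.0023 × 14.8512 × 41.75 × 4.4385 = 6.3297 mm/d
Over 30 days: 6.3297 × 30 = 189.891 mm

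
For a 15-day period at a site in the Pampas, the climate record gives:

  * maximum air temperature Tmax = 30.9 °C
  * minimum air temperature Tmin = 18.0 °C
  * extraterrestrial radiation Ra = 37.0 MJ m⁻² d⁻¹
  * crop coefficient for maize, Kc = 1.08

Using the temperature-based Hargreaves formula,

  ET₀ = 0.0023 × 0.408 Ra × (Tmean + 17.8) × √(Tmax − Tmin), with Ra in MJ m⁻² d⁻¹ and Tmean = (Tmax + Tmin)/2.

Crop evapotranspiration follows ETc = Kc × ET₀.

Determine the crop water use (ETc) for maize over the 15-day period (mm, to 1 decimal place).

Tmean = (30.9 + 18.0)/2 = 24.45 °C
0.408 Ra = 0.408 × 37.0 = 15.0960 mm/d equivalent
ET₀ = 0.0023 × 15.0960 × (24.45 + 17.8) × √12.9 = 0.0023 × 15.0960 × 42.25 × 3.5917 = 5.2689 mm/d
ETc = Kc × ET₀ = 1.08 × 5.2689 = 5.6904 mm/d
Over 15 days: 5.6904 × 15 = 85.356 mm

85.4 mm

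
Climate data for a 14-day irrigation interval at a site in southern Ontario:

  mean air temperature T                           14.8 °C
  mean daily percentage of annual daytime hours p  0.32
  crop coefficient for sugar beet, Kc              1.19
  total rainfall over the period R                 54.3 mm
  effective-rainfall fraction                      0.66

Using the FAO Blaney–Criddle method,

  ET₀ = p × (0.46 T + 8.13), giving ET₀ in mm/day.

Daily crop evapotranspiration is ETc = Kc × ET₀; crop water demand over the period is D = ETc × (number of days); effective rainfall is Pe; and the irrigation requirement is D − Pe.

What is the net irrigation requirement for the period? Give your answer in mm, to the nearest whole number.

44 mm

ET₀ = 0.32 × (0.46 × 14.8 + 8.13) = 0.32 × 14.938 = 4.7802 mm/d
ETc = Kc × ET₀ = 1.19 × 4.7802 = 5.6884 mm/d
Crop demand D = ETc × 14 d = 5.6884 × 14 = 79.638 mm
Pe = 0.66 × 54.3 = 35.838 mm
D − Pe = 79.638 − 35.838 = 43.800 mm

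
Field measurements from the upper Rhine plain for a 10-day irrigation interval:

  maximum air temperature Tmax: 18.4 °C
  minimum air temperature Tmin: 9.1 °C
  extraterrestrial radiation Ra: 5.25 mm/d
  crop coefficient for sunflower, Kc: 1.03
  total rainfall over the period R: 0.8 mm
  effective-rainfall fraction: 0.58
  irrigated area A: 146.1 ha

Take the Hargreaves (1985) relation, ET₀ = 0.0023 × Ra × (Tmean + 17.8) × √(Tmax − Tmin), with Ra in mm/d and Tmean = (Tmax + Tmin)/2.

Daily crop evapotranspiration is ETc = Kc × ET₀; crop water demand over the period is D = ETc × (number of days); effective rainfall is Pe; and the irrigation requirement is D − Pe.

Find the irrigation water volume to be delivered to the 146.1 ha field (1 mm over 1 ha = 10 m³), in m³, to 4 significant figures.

Tmean = (18.4 + 9.1)/2 = 13.75 °C
ET₀ = 0.0023 × 5.25 × (13.75 + 17.8) × √9.3 = 0.0023 × 5.25 × 31.55 × 3.0496 = 1.1618 mm/d
ETc = Kc × ET₀ = 1.03 × 1.1618 = 1.1967 mm/d
Crop demand D = ETc × 10 d = 1.1967 × 10 = 11.967 mm
Pe = 0.58 × 0.8 = 0.464 mm
D − Pe = 11.967 − 0.464 = 11.503 mm
Volume = 11.503 mm × 146.1 ha × 10 = 16805.9 m³

16810 m³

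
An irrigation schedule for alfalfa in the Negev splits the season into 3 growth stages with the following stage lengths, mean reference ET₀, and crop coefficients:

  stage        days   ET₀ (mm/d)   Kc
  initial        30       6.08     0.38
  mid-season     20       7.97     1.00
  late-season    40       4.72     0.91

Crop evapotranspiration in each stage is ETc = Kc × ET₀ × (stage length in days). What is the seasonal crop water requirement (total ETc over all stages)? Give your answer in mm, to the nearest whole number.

initial: 0.38 × 6.08 × 30 = 69.31 mm
mid-season: 1.00 × 7.97 × 20 = 159.40 mm
late-season: 0.91 × 4.72 × 40 = 171.81 mm
Seasonal total = 400.52 mm

401 mm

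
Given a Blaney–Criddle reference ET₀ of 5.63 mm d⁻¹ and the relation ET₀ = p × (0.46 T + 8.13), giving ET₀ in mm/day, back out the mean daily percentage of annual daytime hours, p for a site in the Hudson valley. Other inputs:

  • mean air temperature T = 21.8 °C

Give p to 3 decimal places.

0.310

p = ET₀ / (0.46 T + 8.13) = 5.63 / (0.46 × 21.8 + 8.13) = 5.63 / 18.158 = 0.3101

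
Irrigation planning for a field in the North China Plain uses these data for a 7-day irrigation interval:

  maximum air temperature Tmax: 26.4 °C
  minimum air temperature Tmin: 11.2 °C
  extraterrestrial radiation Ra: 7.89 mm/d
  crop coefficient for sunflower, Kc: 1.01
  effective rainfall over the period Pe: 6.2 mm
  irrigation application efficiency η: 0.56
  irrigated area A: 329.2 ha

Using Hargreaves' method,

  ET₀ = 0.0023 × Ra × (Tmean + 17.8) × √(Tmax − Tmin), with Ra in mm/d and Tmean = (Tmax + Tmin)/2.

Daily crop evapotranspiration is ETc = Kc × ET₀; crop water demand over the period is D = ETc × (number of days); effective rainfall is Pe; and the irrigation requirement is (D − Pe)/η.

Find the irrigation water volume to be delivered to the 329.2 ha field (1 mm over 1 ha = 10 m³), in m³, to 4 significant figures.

Tmean = (26.4 + 11.2)/2 = 18.80 °C
ET₀ = 0.0023 × 7.89 × (18.80 + 17.8) × √15.2 = 0.0023 × 7.89 × 36.60 × 3.8987 = 2.5894 mm/d
ETc = Kc × ET₀ = 1.01 × 2.5894 = 2.6153 mm/d
Crop demand D = ETc × 7 d = 2.6153 × 7 = 18.307 mm
D − Pe = 18.307 − 6.2 = 12.107 mm
Gross irrigation = 12.107 / 0.56 = 21.620 mm
Volume = 21.620 mm × 329.2 ha × 10 = 71173.0 m³

71170 m³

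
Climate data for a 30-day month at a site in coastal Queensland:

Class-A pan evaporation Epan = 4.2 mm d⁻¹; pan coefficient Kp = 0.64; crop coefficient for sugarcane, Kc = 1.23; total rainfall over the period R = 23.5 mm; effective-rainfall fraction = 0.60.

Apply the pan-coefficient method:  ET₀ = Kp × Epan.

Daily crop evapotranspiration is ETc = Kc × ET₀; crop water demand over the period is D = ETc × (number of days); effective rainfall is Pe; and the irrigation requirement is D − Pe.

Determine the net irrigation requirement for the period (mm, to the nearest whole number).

85 mm

ET₀ = 0.64 × 4.2 = 2.6880 mm/d
ETc = Kc × ET₀ = 1.23 × 2.6880 = 3.3062 mm/d
Crop demand D = ETc × 30 d = 3.3062 × 30 = 99.186 mm
Pe = 0.60 × 23.5 = 14.100 mm
D − Pe = 99.186 − 14.100 = 85.086 mm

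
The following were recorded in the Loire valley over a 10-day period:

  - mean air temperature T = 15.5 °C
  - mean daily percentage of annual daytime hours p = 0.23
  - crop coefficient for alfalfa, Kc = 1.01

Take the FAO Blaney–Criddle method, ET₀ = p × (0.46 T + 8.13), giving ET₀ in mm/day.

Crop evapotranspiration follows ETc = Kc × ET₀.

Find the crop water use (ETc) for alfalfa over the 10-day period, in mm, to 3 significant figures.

ET₀ = 0.23 × (0.46 × 15.5 + 8.13) = 0.23 × 15.260 = 3.5098 mm/d
ETc = Kc × ET₀ = 1.01 × 3.5098 = 3.5449 mm/d
Over 10 days: 3.5449 × 10 = 35.449 mm

35.4 mm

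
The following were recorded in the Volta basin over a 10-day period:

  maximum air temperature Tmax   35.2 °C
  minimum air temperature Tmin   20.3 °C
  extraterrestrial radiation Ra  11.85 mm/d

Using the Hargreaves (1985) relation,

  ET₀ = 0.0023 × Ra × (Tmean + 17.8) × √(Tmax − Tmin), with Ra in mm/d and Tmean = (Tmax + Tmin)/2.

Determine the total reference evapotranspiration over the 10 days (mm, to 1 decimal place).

47.9 mm

Tmean = (35.2 + 20.3)/2 = 27.75 °C
ET₀ = 0.0023 × 11.85 × (27.75 + 17.8) × √14.9 = 0.0023 × 11.85 × 45.55 × 3.8601 = 4.7922 mm/d
Over 10 days: 4.7922 × 10 = 47.922 mm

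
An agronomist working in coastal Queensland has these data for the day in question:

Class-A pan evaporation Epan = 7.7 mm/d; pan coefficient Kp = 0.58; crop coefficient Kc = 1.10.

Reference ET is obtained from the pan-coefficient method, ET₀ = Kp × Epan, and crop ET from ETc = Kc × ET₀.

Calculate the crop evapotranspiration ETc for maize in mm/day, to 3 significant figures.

ET₀ = 0.58 × 7.7 = 4.4660 mm/d
ETc = Kc × ET₀ = 1.10 × 4.4660 = 4.9126 mm/d

4.91 mm/day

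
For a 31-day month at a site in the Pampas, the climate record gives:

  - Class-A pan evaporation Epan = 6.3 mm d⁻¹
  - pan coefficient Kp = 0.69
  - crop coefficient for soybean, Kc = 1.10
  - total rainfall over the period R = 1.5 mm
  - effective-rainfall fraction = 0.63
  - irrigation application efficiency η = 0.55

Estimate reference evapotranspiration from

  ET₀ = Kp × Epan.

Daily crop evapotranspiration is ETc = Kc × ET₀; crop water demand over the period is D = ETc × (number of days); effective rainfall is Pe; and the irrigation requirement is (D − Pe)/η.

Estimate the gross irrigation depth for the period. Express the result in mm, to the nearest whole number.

ET₀ = 0.69 × 6.3 = 4.3470 mm/d
ETc = Kc × ET₀ = 1.10 × 4.3470 = 4.7817 mm/d
Crop demand D = ETc × 31 d = 4.7817 × 31 = 148.233 mm
Pe = 0.63 × 1.5 = 0.945 mm
D − Pe = 148.233 − 0.945 = 147.288 mm
Gross irrigation = 147.288 / 0.55 = 267.796 mm

268 mm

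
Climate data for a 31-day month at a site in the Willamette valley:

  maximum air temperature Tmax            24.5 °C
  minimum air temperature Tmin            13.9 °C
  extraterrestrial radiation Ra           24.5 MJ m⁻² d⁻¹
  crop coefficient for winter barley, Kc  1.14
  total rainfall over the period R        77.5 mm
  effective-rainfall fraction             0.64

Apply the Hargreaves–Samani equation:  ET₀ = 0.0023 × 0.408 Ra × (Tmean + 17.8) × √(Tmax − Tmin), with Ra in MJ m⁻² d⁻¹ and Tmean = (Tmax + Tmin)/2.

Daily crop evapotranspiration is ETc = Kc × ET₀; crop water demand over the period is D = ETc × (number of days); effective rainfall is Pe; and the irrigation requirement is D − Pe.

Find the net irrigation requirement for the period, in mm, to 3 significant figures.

48.3 mm

Tmean = (24.5 + 13.9)/2 = 19.20 °C
0.408 Ra = 0.408 × 24.5 = 9.9960 mm/d equivalent
ET₀ = 0.0023 × 9.9960 × (19.20 + 17.8) × √10.6 = 0.0023 × 9.9960 × 37.00 × 3.2558 = 2.7696 mm/d
ETc = Kc × ET₀ = 1.14 × 2.7696 = 3.1573 mm/d
Crop demand D = ETc × 31 d = 3.1573 × 31 = 97.876 mm
Pe = 0.64 × 77.5 = 49.600 mm
D − Pe = 97.876 − 49.600 = 48.276 mm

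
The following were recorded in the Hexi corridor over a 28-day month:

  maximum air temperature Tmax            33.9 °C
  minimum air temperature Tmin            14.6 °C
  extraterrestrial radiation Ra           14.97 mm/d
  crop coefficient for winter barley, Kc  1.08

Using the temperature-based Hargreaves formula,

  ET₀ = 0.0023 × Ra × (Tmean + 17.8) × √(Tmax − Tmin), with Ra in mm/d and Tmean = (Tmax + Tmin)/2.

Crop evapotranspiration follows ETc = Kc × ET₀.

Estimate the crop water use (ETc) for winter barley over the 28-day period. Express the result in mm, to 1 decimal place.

Tmean = (33.9 + 14.6)/2 = 24.25 °C
ET₀ = 0.0023 × 14.97 × (24.25 + 17.8) × √19.3 = 0.0023 × 14.97 × 42.05 × 4.3932 = 6.3606 mm/d
ETc = Kc × ET₀ = 1.08 × 6.3606 = 6.8694 mm/d
Over 28 days: 6.8694 × 28 = 192.343 mm

192.3 mm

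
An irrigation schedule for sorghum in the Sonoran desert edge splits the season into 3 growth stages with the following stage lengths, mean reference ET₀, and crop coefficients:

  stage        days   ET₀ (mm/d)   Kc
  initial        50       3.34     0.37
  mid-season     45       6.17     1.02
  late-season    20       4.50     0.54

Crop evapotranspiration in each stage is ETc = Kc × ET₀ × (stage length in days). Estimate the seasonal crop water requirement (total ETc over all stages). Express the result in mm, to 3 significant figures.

initial: 0.37 × 3.34 × 50 = 61.79 mm
mid-season: 1.02 × 6.17 × 45 = 283.20 mm
late-season: 0.54 × 4.50 × 20 = 48.60 mm
Seasonal total = 393.59 mm

394 mm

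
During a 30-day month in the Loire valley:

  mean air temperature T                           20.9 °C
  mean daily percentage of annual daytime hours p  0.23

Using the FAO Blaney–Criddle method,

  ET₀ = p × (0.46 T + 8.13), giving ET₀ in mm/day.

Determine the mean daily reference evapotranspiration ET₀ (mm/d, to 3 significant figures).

ET₀ = 0.23 × (0.46 × 20.9 + 8.13) = 0.23 × 17.744 = 4.0811 mm/d

4.08 mm/d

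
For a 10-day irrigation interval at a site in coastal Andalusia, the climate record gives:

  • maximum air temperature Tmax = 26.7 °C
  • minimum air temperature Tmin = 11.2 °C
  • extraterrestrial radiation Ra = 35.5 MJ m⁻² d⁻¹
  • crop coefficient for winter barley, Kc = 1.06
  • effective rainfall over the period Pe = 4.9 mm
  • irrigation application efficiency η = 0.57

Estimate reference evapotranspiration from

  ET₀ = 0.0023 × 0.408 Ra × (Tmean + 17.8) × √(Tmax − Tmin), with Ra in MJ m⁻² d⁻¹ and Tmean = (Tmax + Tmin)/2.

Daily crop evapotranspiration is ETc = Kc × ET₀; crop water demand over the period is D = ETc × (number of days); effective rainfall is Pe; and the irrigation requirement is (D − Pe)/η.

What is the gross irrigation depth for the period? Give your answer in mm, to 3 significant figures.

Tmean = (26.7 + 11.2)/2 = 18.95 °C
0.408 Ra = 0.408 × 35.5 = 14.4840 mm/d equivalent
ET₀ = 0.0023 × 14.4840 × (18.95 + 17.8) × √15.5 = 0.0023 × 14.4840 × 36.75 × 3.9370 = 4.8199 mm/d
ETc = Kc × ET₀ = 1.06 × 4.8199 = 5.1091 mm/d
Crop demand D = ETc × 10 d = 5.1091 × 10 = 51.091 mm
D − Pe = 51.091 − 4.9 = 46.191 mm
Gross irrigation = 46.191 / 0.57 = 81.037 mm

81.0 mm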